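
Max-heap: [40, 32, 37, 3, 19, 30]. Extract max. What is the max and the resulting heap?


Max = 40
Replace root with last, heapify down
Resulting heap: [37, 32, 30, 3, 19]


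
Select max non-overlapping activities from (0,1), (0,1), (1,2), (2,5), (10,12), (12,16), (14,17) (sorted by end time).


Greedy: pick earliest-ending, then skip overlaps.
Selected (5 activities): [(0, 1), (1, 2), (2, 5), (10, 12), (12, 16)]


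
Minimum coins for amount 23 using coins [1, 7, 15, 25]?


dp[0]=0; dp[i]=1+min(dp[i-c] for c in coins)
...dp[18]=4, dp[19]=5, dp[20]=6, dp[21]=3, dp[22]=2, dp[23]=3
Minimum coins for 23 = 3


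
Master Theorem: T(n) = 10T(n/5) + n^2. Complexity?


a=10, b=5, c=2. log_5(10)=1.431 < c=2. Case 3: O(n^c) = O(n^2)
Complexity: O(n^2)


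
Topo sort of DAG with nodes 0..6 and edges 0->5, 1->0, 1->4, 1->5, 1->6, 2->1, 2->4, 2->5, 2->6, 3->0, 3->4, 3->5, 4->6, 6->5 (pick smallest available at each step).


Kahn's algorithm, process smallest node first
Order: [2, 1, 3, 0, 4, 6, 5]


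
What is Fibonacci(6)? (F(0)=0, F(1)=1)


F(n)=F(n-1)+F(n-2)
...F(4)=3, F(5)=5, F(6)=8


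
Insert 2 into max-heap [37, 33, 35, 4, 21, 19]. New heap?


Append 2: [37, 33, 35, 4, 21, 19, 2]
Bubble up: no swaps needed
Result: [37, 33, 35, 4, 21, 19, 2]


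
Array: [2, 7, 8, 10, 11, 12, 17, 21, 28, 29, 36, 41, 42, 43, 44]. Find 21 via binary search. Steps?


Search for 21:
[0,14] mid=7 arr[7]=21
Total: 1 comparisons


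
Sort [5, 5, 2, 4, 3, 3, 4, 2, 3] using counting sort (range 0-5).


Count array: [0, 0, 2, 3, 2, 2]
Reconstruct: [2, 2, 3, 3, 3, 4, 4, 5, 5]


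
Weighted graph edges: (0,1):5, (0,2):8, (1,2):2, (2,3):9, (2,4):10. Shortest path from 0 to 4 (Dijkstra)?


Dijkstra from 0:
Distances: {0: 0, 1: 5, 2: 7, 3: 16, 4: 17}
Shortest distance to 4 = 17, path = [0, 1, 2, 4]


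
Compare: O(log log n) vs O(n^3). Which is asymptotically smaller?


double-logarithmic grows slower than cubic
O(log log n) is asymptotically smaller; O(n^3) grows faster


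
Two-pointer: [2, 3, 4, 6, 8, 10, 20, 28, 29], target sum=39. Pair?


Two pointers: lo=0, hi=8
Found pair: (10, 29) summing to 39


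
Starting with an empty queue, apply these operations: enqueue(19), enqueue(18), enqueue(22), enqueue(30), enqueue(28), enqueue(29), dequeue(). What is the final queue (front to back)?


enqueue(19) -> [19]
enqueue(18) -> [19, 18]
enqueue(22) -> [19, 18, 22]
enqueue(30) -> [19, 18, 22, 30]
enqueue(28) -> [19, 18, 22, 30, 28]
enqueue(29) -> [19, 18, 22, 30, 28, 29]
dequeue() returns 19 -> [18, 22, 30, 28, 29]
Final queue (front to back): [18, 22, 30, 28, 29]


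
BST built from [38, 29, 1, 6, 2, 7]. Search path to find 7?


BST root = 38
Search for 7: compare at each node
Path: [38, 29, 1, 6, 7]


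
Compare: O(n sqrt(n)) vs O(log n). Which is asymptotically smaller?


logarithmic grows slower than n^1.5
O(log n) is asymptotically smaller; O(n sqrt(n)) grows faster


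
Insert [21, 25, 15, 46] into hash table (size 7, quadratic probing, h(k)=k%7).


Insertions: 21->slot 0; 25->slot 4; 15->slot 1; 46->slot 5
Table: [21, 15, None, None, 25, 46, None]


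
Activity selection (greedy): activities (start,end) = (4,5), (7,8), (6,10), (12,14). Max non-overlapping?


Greedy: pick earliest-ending, then skip overlaps.
Selected (3 activities): [(4, 5), (7, 8), (12, 14)]


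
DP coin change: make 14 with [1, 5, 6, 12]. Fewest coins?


dp[0]=0; dp[i]=1+min(dp[i-c] for c in coins)
...dp[9]=4, dp[10]=2, dp[11]=2, dp[12]=1, dp[13]=2, dp[14]=3
Minimum coins for 14 = 3


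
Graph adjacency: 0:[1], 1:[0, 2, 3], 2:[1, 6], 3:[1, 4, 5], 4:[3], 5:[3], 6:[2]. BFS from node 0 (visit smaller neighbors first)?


BFS queue: start with [0]
Visit order: [0, 1, 2, 3, 6, 4, 5]


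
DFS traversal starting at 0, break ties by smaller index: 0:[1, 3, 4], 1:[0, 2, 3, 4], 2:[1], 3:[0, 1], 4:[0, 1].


DFS stack-based: start with [0]
Visit order: [0, 1, 2, 3, 4]


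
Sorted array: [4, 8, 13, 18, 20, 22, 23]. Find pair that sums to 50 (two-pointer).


Two pointers: lo=0, hi=6
No pair sums to 50


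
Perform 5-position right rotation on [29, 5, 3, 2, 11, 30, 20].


Right rotate by 5: [3, 2, 11, 30, 20, 29, 5]


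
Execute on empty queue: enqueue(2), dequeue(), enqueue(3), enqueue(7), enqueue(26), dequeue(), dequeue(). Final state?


enqueue(2) -> [2]
dequeue() returns 2 -> []
enqueue(3) -> [3]
enqueue(7) -> [3, 7]
enqueue(26) -> [3, 7, 26]
dequeue() returns 3 -> [7, 26]
dequeue() returns 7 -> [26]
Final queue (front to back): [26]


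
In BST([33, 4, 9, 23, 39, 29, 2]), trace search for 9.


BST root = 33
Search for 9: compare at each node
Path: [33, 4, 9]


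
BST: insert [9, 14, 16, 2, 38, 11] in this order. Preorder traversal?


Root = 9; build tree by BST insertion.
Preorder traversal: [9, 2, 14, 11, 16, 38]


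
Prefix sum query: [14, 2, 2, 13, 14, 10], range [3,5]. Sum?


Prefix sums: [0, 14, 16, 18, 31, 45, 55]
Sum[3..5] = prefix[6] - prefix[3] = 55 - 18 = 37


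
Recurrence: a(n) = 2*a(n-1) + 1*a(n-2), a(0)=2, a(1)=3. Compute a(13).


Build bottom-up:
...a(11)=21979, a(12)=53062, a(13)=2*53062+1*21979=128103


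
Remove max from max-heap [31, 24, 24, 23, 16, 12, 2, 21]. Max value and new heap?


Max = 31
Replace root with last, heapify down
Resulting heap: [24, 23, 24, 21, 16, 12, 2]


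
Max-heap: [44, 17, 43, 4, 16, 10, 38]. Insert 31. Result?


Append 31: [44, 17, 43, 4, 16, 10, 38, 31]
Bubble up: swap idx 7(31) with idx 3(4); swap idx 3(31) with idx 1(17)
Result: [44, 31, 43, 17, 16, 10, 38, 4]


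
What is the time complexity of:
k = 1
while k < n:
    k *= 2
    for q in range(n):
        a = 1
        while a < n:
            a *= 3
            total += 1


Per nesting level: O(log n) * O(n) * O(log n) = O(n (log n)^2)
Complexity: O(n (log n)^2)


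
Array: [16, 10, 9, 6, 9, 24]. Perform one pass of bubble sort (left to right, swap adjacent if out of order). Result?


After one pass: [10, 9, 6, 9, 16, 24]


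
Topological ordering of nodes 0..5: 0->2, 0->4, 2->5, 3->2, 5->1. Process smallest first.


Kahn's algorithm, process smallest node first
Order: [0, 3, 2, 4, 5, 1]


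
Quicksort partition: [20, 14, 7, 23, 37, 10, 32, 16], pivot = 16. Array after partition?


Elements <= 16 go left of pivot.
Result: [14, 7, 10, 16, 37, 20, 32, 23], pivot at index 3


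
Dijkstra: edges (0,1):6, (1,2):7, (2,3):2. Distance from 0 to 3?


Dijkstra from 0:
Distances: {0: 0, 1: 6, 2: 13, 3: 15}
Shortest distance to 3 = 15, path = [0, 1, 2, 3]


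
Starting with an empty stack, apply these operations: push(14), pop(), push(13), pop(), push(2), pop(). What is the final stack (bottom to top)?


push(14) -> [14]
pop() returns 14 -> []
push(13) -> [13]
pop() returns 13 -> []
push(2) -> [2]
pop() returns 2 -> []
Final stack (bottom to top): []


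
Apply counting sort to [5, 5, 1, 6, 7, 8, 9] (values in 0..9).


Count array: [0, 1, 0, 0, 0, 2, 1, 1, 1, 1]
Reconstruct: [1, 5, 5, 6, 7, 8, 9]


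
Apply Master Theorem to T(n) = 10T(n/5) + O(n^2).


a=10, b=5, c=2. log_5(10)=1.431 < c=2. Case 3: O(n^c) = O(n^2)
Complexity: O(n^2)


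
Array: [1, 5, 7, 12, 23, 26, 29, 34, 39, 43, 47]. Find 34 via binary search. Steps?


Search for 34:
[0,10] mid=5 arr[5]=26
[6,10] mid=8 arr[8]=39
[6,7] mid=6 arr[6]=29
[7,7] mid=7 arr[7]=34
Total: 4 comparisons


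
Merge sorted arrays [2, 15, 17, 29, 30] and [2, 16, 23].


Compare heads, take smaller each step.
Merged: [2, 2, 15, 16, 17, 23, 29, 30]


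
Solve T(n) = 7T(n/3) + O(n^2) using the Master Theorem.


a=7, b=3, c=2. log_3(7)=1.771 < c=2. Case 3: O(n^c) = O(n^2)
Complexity: O(n^2)


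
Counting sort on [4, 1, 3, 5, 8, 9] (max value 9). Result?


Count array: [0, 1, 0, 1, 1, 1, 0, 0, 1, 1]
Reconstruct: [1, 3, 4, 5, 8, 9]


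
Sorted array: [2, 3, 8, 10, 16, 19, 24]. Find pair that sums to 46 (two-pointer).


Two pointers: lo=0, hi=6
No pair sums to 46


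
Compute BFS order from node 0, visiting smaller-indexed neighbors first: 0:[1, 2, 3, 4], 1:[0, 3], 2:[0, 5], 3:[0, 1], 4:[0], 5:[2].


BFS queue: start with [0]
Visit order: [0, 1, 2, 3, 4, 5]


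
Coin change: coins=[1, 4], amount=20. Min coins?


dp[0]=0; dp[i]=1+min(dp[i-c] for c in coins)
...dp[15]=6, dp[16]=4, dp[17]=5, dp[18]=6, dp[19]=7, dp[20]=5
Minimum coins for 20 = 5


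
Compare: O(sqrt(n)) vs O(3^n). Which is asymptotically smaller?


sublinear grows slower than exponential (base 3)
O(sqrt(n)) is asymptotically smaller; O(3^n) grows faster


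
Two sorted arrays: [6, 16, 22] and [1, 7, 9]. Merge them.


Compare heads, take smaller each step.
Merged: [1, 6, 7, 9, 16, 22]


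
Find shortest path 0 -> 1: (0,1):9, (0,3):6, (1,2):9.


Dijkstra from 0:
Distances: {0: 0, 1: 9, 2: 18, 3: 6}
Shortest distance to 1 = 9, path = [0, 1]


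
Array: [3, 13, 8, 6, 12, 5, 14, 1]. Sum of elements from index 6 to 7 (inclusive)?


Prefix sums: [0, 3, 16, 24, 30, 42, 47, 61, 62]
Sum[6..7] = prefix[8] - prefix[6] = 62 - 47 = 15


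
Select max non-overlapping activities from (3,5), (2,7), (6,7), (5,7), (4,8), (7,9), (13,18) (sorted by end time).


Greedy: pick earliest-ending, then skip overlaps.
Selected (4 activities): [(3, 5), (6, 7), (7, 9), (13, 18)]


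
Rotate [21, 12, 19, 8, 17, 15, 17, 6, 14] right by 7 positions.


Right rotate by 7: [19, 8, 17, 15, 17, 6, 14, 21, 12]


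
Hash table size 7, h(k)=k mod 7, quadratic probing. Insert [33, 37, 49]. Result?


Insertions: 33->slot 5; 37->slot 2; 49->slot 0
Table: [49, None, 37, None, None, 33, None]


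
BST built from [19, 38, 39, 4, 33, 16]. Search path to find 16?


BST root = 19
Search for 16: compare at each node
Path: [19, 4, 16]


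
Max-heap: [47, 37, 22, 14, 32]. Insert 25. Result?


Append 25: [47, 37, 22, 14, 32, 25]
Bubble up: swap idx 5(25) with idx 2(22)
Result: [47, 37, 25, 14, 32, 22]


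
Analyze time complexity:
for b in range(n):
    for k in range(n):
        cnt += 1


Per nesting level: O(n) * O(n) = O(n^2)
Complexity: O(n^2)


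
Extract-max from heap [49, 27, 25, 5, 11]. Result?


Max = 49
Replace root with last, heapify down
Resulting heap: [27, 11, 25, 5]


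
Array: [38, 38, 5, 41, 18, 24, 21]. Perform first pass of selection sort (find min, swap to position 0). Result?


After one pass: [5, 38, 38, 41, 18, 24, 21]


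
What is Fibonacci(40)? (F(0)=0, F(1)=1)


F(n)=F(n-1)+F(n-2)
...F(38)=39088169, F(39)=63245986, F(40)=102334155


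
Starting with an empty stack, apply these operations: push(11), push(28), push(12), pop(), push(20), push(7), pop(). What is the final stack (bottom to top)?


push(11) -> [11]
push(28) -> [11, 28]
push(12) -> [11, 28, 12]
pop() returns 12 -> [11, 28]
push(20) -> [11, 28, 20]
push(7) -> [11, 28, 20, 7]
pop() returns 7 -> [11, 28, 20]
Final stack (bottom to top): [11, 28, 20]


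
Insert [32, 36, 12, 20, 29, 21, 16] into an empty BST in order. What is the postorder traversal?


Root = 32; build tree by BST insertion.
Postorder traversal: [16, 21, 29, 20, 12, 36, 32]


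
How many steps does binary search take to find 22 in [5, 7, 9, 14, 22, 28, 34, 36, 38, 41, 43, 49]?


Search for 22:
[0,11] mid=5 arr[5]=28
[0,4] mid=2 arr[2]=9
[3,4] mid=3 arr[3]=14
[4,4] mid=4 arr[4]=22
Total: 4 comparisons


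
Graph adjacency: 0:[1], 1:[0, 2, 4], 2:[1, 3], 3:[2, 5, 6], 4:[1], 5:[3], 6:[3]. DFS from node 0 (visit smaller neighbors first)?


DFS stack-based: start with [0]
Visit order: [0, 1, 2, 3, 5, 6, 4]


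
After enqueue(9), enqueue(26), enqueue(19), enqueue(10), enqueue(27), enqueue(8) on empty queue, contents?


enqueue(9) -> [9]
enqueue(26) -> [9, 26]
enqueue(19) -> [9, 26, 19]
enqueue(10) -> [9, 26, 19, 10]
enqueue(27) -> [9, 26, 19, 10, 27]
enqueue(8) -> [9, 26, 19, 10, 27, 8]
Final queue (front to back): [9, 26, 19, 10, 27, 8]


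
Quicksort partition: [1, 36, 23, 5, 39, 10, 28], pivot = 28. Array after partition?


Elements <= 28 go left of pivot.
Result: [1, 23, 5, 10, 28, 36, 39], pivot at index 4


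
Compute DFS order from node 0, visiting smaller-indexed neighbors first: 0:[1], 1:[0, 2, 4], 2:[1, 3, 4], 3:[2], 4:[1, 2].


DFS stack-based: start with [0]
Visit order: [0, 1, 2, 3, 4]


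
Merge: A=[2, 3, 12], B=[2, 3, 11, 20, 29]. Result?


Compare heads, take smaller each step.
Merged: [2, 2, 3, 3, 11, 12, 20, 29]


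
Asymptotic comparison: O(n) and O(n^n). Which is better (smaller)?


linear grows slower than n^n
O(n) is asymptotically smaller; O(n^n) grows faster


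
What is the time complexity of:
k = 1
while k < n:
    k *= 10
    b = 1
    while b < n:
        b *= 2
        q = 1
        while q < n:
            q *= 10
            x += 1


Per nesting level: O(log n) * O(log n) * O(log n) = O((log n)^3)
Complexity: O((log n)^3)


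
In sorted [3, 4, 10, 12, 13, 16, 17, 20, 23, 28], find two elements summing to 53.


Two pointers: lo=0, hi=9
No pair sums to 53


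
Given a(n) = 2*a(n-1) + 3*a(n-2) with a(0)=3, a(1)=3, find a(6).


Build bottom-up:
...a(4)=123, a(5)=363, a(6)=2*363+3*123=1095


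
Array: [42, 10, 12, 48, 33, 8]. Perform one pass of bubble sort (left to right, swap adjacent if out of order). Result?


After one pass: [10, 12, 42, 33, 8, 48]


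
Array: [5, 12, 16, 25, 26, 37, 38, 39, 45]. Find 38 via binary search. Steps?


Search for 38:
[0,8] mid=4 arr[4]=26
[5,8] mid=6 arr[6]=38
Total: 2 comparisons


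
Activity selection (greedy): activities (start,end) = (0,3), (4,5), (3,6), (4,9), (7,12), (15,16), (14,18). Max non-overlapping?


Greedy: pick earliest-ending, then skip overlaps.
Selected (4 activities): [(0, 3), (4, 5), (7, 12), (15, 16)]


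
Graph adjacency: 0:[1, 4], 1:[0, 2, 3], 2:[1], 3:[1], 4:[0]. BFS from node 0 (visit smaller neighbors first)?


BFS queue: start with [0]
Visit order: [0, 1, 4, 2, 3]


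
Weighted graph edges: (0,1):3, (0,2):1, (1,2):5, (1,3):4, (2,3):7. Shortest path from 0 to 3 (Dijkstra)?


Dijkstra from 0:
Distances: {0: 0, 1: 3, 2: 1, 3: 7}
Shortest distance to 3 = 7, path = [0, 1, 3]


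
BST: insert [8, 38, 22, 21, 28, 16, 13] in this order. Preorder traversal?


Root = 8; build tree by BST insertion.
Preorder traversal: [8, 38, 22, 21, 16, 13, 28]


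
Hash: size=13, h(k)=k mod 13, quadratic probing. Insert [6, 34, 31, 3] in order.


Insertions: 6->slot 6; 34->slot 8; 31->slot 5; 3->slot 3
Table: [None, None, None, 3, None, 31, 6, None, 34, None, None, None, None]


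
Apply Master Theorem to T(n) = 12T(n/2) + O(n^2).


a=12, b=2, c=2. log_2(12)=3.585 > c=2. Case 1: O(n^log_b(a)) = O(n^3.585)
Complexity: O(n^3.585)


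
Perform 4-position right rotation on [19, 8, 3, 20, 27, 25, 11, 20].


Right rotate by 4: [27, 25, 11, 20, 19, 8, 3, 20]


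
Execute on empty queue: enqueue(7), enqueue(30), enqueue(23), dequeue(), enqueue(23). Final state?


enqueue(7) -> [7]
enqueue(30) -> [7, 30]
enqueue(23) -> [7, 30, 23]
dequeue() returns 7 -> [30, 23]
enqueue(23) -> [30, 23, 23]
Final queue (front to back): [30, 23, 23]


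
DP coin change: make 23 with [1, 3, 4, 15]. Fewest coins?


dp[0]=0; dp[i]=1+min(dp[i-c] for c in coins)
...dp[18]=2, dp[19]=2, dp[20]=3, dp[21]=3, dp[22]=3, dp[23]=3
Minimum coins for 23 = 3


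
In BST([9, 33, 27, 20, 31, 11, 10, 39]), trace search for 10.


BST root = 9
Search for 10: compare at each node
Path: [9, 33, 27, 20, 11, 10]


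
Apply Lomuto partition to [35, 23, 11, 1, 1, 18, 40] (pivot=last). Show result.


Elements <= 40 go left of pivot.
Result: [35, 23, 11, 1, 1, 18, 40], pivot at index 6


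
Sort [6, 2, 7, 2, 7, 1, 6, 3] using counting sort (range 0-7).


Count array: [0, 1, 2, 1, 0, 0, 2, 2]
Reconstruct: [1, 2, 2, 3, 6, 6, 7, 7]


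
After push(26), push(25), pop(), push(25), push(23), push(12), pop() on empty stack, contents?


push(26) -> [26]
push(25) -> [26, 25]
pop() returns 25 -> [26]
push(25) -> [26, 25]
push(23) -> [26, 25, 23]
push(12) -> [26, 25, 23, 12]
pop() returns 12 -> [26, 25, 23]
Final stack (bottom to top): [26, 25, 23]


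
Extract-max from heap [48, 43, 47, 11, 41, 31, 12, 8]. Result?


Max = 48
Replace root with last, heapify down
Resulting heap: [47, 43, 31, 11, 41, 8, 12]


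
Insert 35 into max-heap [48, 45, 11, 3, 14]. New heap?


Append 35: [48, 45, 11, 3, 14, 35]
Bubble up: swap idx 5(35) with idx 2(11)
Result: [48, 45, 35, 3, 14, 11]


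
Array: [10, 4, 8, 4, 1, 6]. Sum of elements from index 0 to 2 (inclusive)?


Prefix sums: [0, 10, 14, 22, 26, 27, 33]
Sum[0..2] = prefix[3] - prefix[0] = 22 - 0 = 22


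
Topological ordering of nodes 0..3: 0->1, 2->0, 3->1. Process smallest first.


Kahn's algorithm, process smallest node first
Order: [2, 0, 3, 1]


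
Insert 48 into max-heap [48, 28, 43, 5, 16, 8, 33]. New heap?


Append 48: [48, 28, 43, 5, 16, 8, 33, 48]
Bubble up: swap idx 7(48) with idx 3(5); swap idx 3(48) with idx 1(28)
Result: [48, 48, 43, 28, 16, 8, 33, 5]


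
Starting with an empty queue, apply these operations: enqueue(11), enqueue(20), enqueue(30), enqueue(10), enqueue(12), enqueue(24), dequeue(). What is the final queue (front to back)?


enqueue(11) -> [11]
enqueue(20) -> [11, 20]
enqueue(30) -> [11, 20, 30]
enqueue(10) -> [11, 20, 30, 10]
enqueue(12) -> [11, 20, 30, 10, 12]
enqueue(24) -> [11, 20, 30, 10, 12, 24]
dequeue() returns 11 -> [20, 30, 10, 12, 24]
Final queue (front to back): [20, 30, 10, 12, 24]


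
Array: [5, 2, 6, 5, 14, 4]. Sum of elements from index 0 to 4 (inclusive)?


Prefix sums: [0, 5, 7, 13, 18, 32, 36]
Sum[0..4] = prefix[5] - prefix[0] = 32 - 0 = 32


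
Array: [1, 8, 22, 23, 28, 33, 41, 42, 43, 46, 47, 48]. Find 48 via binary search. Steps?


Search for 48:
[0,11] mid=5 arr[5]=33
[6,11] mid=8 arr[8]=43
[9,11] mid=10 arr[10]=47
[11,11] mid=11 arr[11]=48
Total: 4 comparisons


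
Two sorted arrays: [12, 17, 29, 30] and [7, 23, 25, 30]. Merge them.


Compare heads, take smaller each step.
Merged: [7, 12, 17, 23, 25, 29, 30, 30]


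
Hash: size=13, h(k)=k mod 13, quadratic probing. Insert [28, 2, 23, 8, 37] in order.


Insertions: 28->slot 2; 2->slot 3; 23->slot 10; 8->slot 8; 37->slot 11
Table: [None, None, 28, 2, None, None, None, None, 8, None, 23, 37, None]


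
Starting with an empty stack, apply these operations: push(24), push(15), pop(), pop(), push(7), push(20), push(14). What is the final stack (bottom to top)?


push(24) -> [24]
push(15) -> [24, 15]
pop() returns 15 -> [24]
pop() returns 24 -> []
push(7) -> [7]
push(20) -> [7, 20]
push(14) -> [7, 20, 14]
Final stack (bottom to top): [7, 20, 14]


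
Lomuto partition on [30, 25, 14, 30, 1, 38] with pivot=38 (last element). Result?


Elements <= 38 go left of pivot.
Result: [30, 25, 14, 30, 1, 38], pivot at index 5


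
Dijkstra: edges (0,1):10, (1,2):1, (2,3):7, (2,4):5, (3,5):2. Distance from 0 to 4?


Dijkstra from 0:
Distances: {0: 0, 1: 10, 2: 11, 3: 18, 4: 16, 5: 20}
Shortest distance to 4 = 16, path = [0, 1, 2, 4]


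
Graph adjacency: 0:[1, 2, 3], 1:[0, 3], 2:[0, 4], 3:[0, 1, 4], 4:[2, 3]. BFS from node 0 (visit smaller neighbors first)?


BFS queue: start with [0]
Visit order: [0, 1, 2, 3, 4]


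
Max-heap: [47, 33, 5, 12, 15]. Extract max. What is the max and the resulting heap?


Max = 47
Replace root with last, heapify down
Resulting heap: [33, 15, 5, 12]


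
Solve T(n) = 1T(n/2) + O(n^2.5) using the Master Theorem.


a=1, b=2, c=2.5. log_2(1)=0 < c=2.5. Case 3: O(n^c) = O(n^2.500)
Complexity: O(n^2.500)


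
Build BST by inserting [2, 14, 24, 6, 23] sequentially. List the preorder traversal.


Root = 2; build tree by BST insertion.
Preorder traversal: [2, 14, 6, 24, 23]


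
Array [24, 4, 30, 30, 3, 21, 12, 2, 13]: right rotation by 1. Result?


Right rotate by 1: [13, 24, 4, 30, 30, 3, 21, 12, 2]


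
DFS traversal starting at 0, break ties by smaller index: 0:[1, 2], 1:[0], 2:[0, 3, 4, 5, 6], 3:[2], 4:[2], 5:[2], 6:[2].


DFS stack-based: start with [0]
Visit order: [0, 1, 2, 3, 4, 5, 6]


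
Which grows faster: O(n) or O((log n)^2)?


polylogarithmic grows slower than linear
O((log n)^2) is asymptotically smaller; O(n) grows faster


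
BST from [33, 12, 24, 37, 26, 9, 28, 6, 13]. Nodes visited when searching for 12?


BST root = 33
Search for 12: compare at each node
Path: [33, 12]


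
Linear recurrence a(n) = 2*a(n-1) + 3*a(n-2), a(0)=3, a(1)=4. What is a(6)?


Build bottom-up:
...a(4)=143, a(5)=424, a(6)=2*424+3*143=1277


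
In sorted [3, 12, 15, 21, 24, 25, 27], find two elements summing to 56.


Two pointers: lo=0, hi=6
No pair sums to 56


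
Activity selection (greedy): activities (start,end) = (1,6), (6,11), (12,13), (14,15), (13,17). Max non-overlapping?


Greedy: pick earliest-ending, then skip overlaps.
Selected (4 activities): [(1, 6), (6, 11), (12, 13), (14, 15)]


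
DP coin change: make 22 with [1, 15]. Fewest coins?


dp[0]=0; dp[i]=1+min(dp[i-c] for c in coins)
...dp[17]=3, dp[18]=4, dp[19]=5, dp[20]=6, dp[21]=7, dp[22]=8
Minimum coins for 22 = 8


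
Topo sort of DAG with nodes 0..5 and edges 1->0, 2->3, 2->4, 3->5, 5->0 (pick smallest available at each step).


Kahn's algorithm, process smallest node first
Order: [1, 2, 3, 4, 5, 0]


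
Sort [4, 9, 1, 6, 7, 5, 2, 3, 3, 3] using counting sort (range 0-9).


Count array: [0, 1, 1, 3, 1, 1, 1, 1, 0, 1]
Reconstruct: [1, 2, 3, 3, 3, 4, 5, 6, 7, 9]


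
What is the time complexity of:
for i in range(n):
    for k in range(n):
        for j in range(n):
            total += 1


Per nesting level: O(n) * O(n) * O(n) = O(n^3)
Complexity: O(n^3)


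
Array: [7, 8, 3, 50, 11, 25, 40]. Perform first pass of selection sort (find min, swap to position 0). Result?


After one pass: [3, 8, 7, 50, 11, 25, 40]


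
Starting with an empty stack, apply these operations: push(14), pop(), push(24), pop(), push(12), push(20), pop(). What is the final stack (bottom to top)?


push(14) -> [14]
pop() returns 14 -> []
push(24) -> [24]
pop() returns 24 -> []
push(12) -> [12]
push(20) -> [12, 20]
pop() returns 20 -> [12]
Final stack (bottom to top): [12]


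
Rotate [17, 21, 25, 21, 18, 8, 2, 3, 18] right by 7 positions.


Right rotate by 7: [25, 21, 18, 8, 2, 3, 18, 17, 21]


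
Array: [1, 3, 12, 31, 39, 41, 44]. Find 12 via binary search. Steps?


Search for 12:
[0,6] mid=3 arr[3]=31
[0,2] mid=1 arr[1]=3
[2,2] mid=2 arr[2]=12
Total: 3 comparisons


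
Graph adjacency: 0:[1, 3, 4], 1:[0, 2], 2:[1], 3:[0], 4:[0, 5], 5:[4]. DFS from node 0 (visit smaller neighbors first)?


DFS stack-based: start with [0]
Visit order: [0, 1, 2, 3, 4, 5]


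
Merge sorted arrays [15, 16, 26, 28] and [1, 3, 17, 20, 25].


Compare heads, take smaller each step.
Merged: [1, 3, 15, 16, 17, 20, 25, 26, 28]


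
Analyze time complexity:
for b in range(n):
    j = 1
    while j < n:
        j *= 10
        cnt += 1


Per nesting level: O(n) * O(log n) = O(n log n)
Complexity: O(n log n)


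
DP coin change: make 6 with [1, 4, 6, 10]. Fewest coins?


dp[0]=0; dp[i]=1+min(dp[i-c] for c in coins)
...dp[1]=1, dp[2]=2, dp[3]=3, dp[4]=1, dp[5]=2, dp[6]=1
Minimum coins for 6 = 1


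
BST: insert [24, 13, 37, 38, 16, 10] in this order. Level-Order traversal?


Root = 24; build tree by BST insertion.
Level-Order traversal: [24, 13, 37, 10, 16, 38]


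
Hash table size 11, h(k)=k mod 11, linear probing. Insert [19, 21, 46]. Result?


Insertions: 19->slot 8; 21->slot 10; 46->slot 2
Table: [None, None, 46, None, None, None, None, None, 19, None, 21]


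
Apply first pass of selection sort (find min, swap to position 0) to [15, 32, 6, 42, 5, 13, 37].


After one pass: [5, 32, 6, 42, 15, 13, 37]


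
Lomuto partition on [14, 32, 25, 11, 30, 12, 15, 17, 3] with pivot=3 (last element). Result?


Elements <= 3 go left of pivot.
Result: [3, 32, 25, 11, 30, 12, 15, 17, 14], pivot at index 0


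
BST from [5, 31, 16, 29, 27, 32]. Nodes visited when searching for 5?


BST root = 5
Search for 5: compare at each node
Path: [5]


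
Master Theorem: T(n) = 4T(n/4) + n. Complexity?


a=4, b=4, c=1. log_4(4)=1 = c=1. Case 2: O(n^c log n) = O(n log n)
Complexity: O(n log n)


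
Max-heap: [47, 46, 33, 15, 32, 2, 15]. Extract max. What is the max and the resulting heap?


Max = 47
Replace root with last, heapify down
Resulting heap: [46, 32, 33, 15, 15, 2]


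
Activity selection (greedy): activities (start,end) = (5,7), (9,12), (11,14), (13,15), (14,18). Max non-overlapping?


Greedy: pick earliest-ending, then skip overlaps.
Selected (3 activities): [(5, 7), (9, 12), (13, 15)]


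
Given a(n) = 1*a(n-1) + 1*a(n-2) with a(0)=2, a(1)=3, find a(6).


Build bottom-up:
...a(4)=13, a(5)=21, a(6)=1*21+1*13=34


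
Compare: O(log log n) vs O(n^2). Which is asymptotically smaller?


double-logarithmic grows slower than quadratic
O(log log n) is asymptotically smaller; O(n^2) grows faster


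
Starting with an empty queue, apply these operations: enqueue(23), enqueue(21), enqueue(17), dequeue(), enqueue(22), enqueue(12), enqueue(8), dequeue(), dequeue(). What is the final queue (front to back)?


enqueue(23) -> [23]
enqueue(21) -> [23, 21]
enqueue(17) -> [23, 21, 17]
dequeue() returns 23 -> [21, 17]
enqueue(22) -> [21, 17, 22]
enqueue(12) -> [21, 17, 22, 12]
enqueue(8) -> [21, 17, 22, 12, 8]
dequeue() returns 21 -> [17, 22, 12, 8]
dequeue() returns 17 -> [22, 12, 8]
Final queue (front to back): [22, 12, 8]


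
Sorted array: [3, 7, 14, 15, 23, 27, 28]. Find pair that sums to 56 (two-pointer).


Two pointers: lo=0, hi=6
No pair sums to 56


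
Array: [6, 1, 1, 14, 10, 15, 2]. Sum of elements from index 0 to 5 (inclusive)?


Prefix sums: [0, 6, 7, 8, 22, 32, 47, 49]
Sum[0..5] = prefix[6] - prefix[0] = 47 - 0 = 47


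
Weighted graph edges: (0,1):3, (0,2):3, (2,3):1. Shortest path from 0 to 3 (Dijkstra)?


Dijkstra from 0:
Distances: {0: 0, 1: 3, 2: 3, 3: 4}
Shortest distance to 3 = 4, path = [0, 2, 3]


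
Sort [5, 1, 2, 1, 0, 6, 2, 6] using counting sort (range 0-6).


Count array: [1, 2, 2, 0, 0, 1, 2]
Reconstruct: [0, 1, 1, 2, 2, 5, 6, 6]


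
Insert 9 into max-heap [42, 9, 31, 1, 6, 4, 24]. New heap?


Append 9: [42, 9, 31, 1, 6, 4, 24, 9]
Bubble up: swap idx 7(9) with idx 3(1)
Result: [42, 9, 31, 9, 6, 4, 24, 1]


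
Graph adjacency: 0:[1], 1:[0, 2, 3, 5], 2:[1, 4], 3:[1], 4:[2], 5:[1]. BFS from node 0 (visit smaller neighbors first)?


BFS queue: start with [0]
Visit order: [0, 1, 2, 3, 5, 4]


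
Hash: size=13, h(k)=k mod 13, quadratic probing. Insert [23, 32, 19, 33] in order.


Insertions: 23->slot 10; 32->slot 6; 19->slot 7; 33->slot 8
Table: [None, None, None, None, None, None, 32, 19, 33, None, 23, None, None]


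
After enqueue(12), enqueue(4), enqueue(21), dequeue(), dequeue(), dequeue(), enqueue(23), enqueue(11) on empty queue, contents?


enqueue(12) -> [12]
enqueue(4) -> [12, 4]
enqueue(21) -> [12, 4, 21]
dequeue() returns 12 -> [4, 21]
dequeue() returns 4 -> [21]
dequeue() returns 21 -> []
enqueue(23) -> [23]
enqueue(11) -> [23, 11]
Final queue (front to back): [23, 11]


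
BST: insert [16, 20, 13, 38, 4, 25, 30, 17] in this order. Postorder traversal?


Root = 16; build tree by BST insertion.
Postorder traversal: [4, 13, 17, 30, 25, 38, 20, 16]


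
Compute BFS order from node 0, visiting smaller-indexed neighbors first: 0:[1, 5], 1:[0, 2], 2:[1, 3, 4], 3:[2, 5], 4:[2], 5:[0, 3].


BFS queue: start with [0]
Visit order: [0, 1, 5, 2, 3, 4]


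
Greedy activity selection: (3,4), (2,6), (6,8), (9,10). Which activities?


Greedy: pick earliest-ending, then skip overlaps.
Selected (3 activities): [(3, 4), (6, 8), (9, 10)]


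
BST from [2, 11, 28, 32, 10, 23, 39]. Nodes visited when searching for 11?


BST root = 2
Search for 11: compare at each node
Path: [2, 11]


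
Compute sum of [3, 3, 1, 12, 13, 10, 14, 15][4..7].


Prefix sums: [0, 3, 6, 7, 19, 32, 42, 56, 71]
Sum[4..7] = prefix[8] - prefix[4] = 71 - 19 = 52


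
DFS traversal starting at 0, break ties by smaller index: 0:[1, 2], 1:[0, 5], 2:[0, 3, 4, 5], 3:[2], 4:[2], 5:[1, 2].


DFS stack-based: start with [0]
Visit order: [0, 1, 5, 2, 3, 4]


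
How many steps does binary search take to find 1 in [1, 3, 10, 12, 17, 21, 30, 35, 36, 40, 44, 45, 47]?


Search for 1:
[0,12] mid=6 arr[6]=30
[0,5] mid=2 arr[2]=10
[0,1] mid=0 arr[0]=1
Total: 3 comparisons


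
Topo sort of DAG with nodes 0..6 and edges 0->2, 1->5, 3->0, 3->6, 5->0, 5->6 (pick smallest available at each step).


Kahn's algorithm, process smallest node first
Order: [1, 3, 4, 5, 0, 2, 6]


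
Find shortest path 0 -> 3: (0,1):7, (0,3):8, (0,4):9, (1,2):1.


Dijkstra from 0:
Distances: {0: 0, 1: 7, 2: 8, 3: 8, 4: 9}
Shortest distance to 3 = 8, path = [0, 3]


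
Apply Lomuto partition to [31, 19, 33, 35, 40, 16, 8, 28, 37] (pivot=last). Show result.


Elements <= 37 go left of pivot.
Result: [31, 19, 33, 35, 16, 8, 28, 37, 40], pivot at index 7


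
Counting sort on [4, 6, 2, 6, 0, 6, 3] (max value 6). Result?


Count array: [1, 0, 1, 1, 1, 0, 3]
Reconstruct: [0, 2, 3, 4, 6, 6, 6]


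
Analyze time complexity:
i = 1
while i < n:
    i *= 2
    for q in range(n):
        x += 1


Per nesting level: O(log n) * O(n) = O(n log n)
Complexity: O(n log n)


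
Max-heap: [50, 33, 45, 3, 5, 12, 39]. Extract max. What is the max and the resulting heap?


Max = 50
Replace root with last, heapify down
Resulting heap: [45, 33, 39, 3, 5, 12]


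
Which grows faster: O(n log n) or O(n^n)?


linearithmic grows slower than n^n
O(n log n) is asymptotically smaller; O(n^n) grows faster


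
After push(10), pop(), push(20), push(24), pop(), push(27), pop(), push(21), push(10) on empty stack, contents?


push(10) -> [10]
pop() returns 10 -> []
push(20) -> [20]
push(24) -> [20, 24]
pop() returns 24 -> [20]
push(27) -> [20, 27]
pop() returns 27 -> [20]
push(21) -> [20, 21]
push(10) -> [20, 21, 10]
Final stack (bottom to top): [20, 21, 10]


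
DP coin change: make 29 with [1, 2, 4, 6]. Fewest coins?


dp[0]=0; dp[i]=1+min(dp[i-c] for c in coins)
...dp[24]=4, dp[25]=5, dp[26]=5, dp[27]=6, dp[28]=5, dp[29]=6
Minimum coins for 29 = 6


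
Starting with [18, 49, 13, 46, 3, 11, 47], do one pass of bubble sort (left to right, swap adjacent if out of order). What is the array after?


After one pass: [18, 13, 46, 3, 11, 47, 49]


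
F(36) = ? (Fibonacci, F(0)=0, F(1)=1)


F(n)=F(n-1)+F(n-2)
...F(34)=5702887, F(35)=9227465, F(36)=14930352


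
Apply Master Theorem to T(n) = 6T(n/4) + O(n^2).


a=6, b=4, c=2. log_4(6)=1.292 < c=2. Case 3: O(n^c) = O(n^2)
Complexity: O(n^2)


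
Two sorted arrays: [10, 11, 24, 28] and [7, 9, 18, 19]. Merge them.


Compare heads, take smaller each step.
Merged: [7, 9, 10, 11, 18, 19, 24, 28]


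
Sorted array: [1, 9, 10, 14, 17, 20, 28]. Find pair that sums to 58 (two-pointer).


Two pointers: lo=0, hi=6
No pair sums to 58


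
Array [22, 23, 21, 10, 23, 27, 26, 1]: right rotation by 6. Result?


Right rotate by 6: [21, 10, 23, 27, 26, 1, 22, 23]


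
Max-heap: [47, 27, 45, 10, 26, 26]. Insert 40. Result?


Append 40: [47, 27, 45, 10, 26, 26, 40]
Bubble up: no swaps needed
Result: [47, 27, 45, 10, 26, 26, 40]


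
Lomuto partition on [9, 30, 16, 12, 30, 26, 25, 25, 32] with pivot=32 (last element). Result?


Elements <= 32 go left of pivot.
Result: [9, 30, 16, 12, 30, 26, 25, 25, 32], pivot at index 8


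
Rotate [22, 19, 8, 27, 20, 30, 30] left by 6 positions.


Left rotate by 6: [30, 22, 19, 8, 27, 20, 30]


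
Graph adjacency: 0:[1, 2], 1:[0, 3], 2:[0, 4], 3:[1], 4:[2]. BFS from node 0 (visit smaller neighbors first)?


BFS queue: start with [0]
Visit order: [0, 1, 2, 3, 4]


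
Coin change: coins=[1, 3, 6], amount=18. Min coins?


dp[0]=0; dp[i]=1+min(dp[i-c] for c in coins)
...dp[13]=3, dp[14]=4, dp[15]=3, dp[16]=4, dp[17]=5, dp[18]=3
Minimum coins for 18 = 3


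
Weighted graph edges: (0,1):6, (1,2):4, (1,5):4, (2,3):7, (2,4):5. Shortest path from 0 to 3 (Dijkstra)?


Dijkstra from 0:
Distances: {0: 0, 1: 6, 2: 10, 3: 17, 4: 15, 5: 10}
Shortest distance to 3 = 17, path = [0, 1, 2, 3]


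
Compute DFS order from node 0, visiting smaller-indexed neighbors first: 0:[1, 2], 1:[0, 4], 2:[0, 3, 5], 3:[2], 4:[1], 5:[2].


DFS stack-based: start with [0]
Visit order: [0, 1, 4, 2, 3, 5]


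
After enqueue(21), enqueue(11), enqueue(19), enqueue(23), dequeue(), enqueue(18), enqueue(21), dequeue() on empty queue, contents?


enqueue(21) -> [21]
enqueue(11) -> [21, 11]
enqueue(19) -> [21, 11, 19]
enqueue(23) -> [21, 11, 19, 23]
dequeue() returns 21 -> [11, 19, 23]
enqueue(18) -> [11, 19, 23, 18]
enqueue(21) -> [11, 19, 23, 18, 21]
dequeue() returns 11 -> [19, 23, 18, 21]
Final queue (front to back): [19, 23, 18, 21]


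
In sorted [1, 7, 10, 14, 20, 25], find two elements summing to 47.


Two pointers: lo=0, hi=5
No pair sums to 47


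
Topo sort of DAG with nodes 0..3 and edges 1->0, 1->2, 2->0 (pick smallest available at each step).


Kahn's algorithm, process smallest node first
Order: [1, 2, 0, 3]


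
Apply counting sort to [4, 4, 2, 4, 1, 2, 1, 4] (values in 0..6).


Count array: [0, 2, 2, 0, 4, 0, 0]
Reconstruct: [1, 1, 2, 2, 4, 4, 4, 4]


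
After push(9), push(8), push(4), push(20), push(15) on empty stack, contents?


push(9) -> [9]
push(8) -> [9, 8]
push(4) -> [9, 8, 4]
push(20) -> [9, 8, 4, 20]
push(15) -> [9, 8, 4, 20, 15]
Final stack (bottom to top): [9, 8, 4, 20, 15]


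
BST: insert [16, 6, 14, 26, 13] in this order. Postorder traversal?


Root = 16; build tree by BST insertion.
Postorder traversal: [13, 14, 6, 26, 16]


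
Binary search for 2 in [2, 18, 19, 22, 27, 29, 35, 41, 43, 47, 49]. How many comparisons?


Search for 2:
[0,10] mid=5 arr[5]=29
[0,4] mid=2 arr[2]=19
[0,1] mid=0 arr[0]=2
Total: 3 comparisons


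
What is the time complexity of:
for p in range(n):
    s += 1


Per nesting level: O(n) = O(n)
Complexity: O(n)


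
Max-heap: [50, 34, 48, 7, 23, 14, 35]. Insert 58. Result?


Append 58: [50, 34, 48, 7, 23, 14, 35, 58]
Bubble up: swap idx 7(58) with idx 3(7); swap idx 3(58) with idx 1(34); swap idx 1(58) with idx 0(50)
Result: [58, 50, 48, 34, 23, 14, 35, 7]


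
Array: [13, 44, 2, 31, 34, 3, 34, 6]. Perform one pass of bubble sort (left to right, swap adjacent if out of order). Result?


After one pass: [13, 2, 31, 34, 3, 34, 6, 44]


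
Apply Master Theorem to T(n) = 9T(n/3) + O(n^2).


a=9, b=3, c=2. log_3(9)=2 = c=2. Case 2: O(n^c log n) = O(n^2 log n)
Complexity: O(n^2 log n)


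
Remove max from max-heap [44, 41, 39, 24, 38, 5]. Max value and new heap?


Max = 44
Replace root with last, heapify down
Resulting heap: [41, 38, 39, 24, 5]


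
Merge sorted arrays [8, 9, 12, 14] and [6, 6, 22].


Compare heads, take smaller each step.
Merged: [6, 6, 8, 9, 12, 14, 22]


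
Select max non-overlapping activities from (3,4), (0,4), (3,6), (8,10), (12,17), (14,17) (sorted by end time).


Greedy: pick earliest-ending, then skip overlaps.
Selected (3 activities): [(3, 4), (8, 10), (12, 17)]


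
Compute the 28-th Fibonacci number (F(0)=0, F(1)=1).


F(n)=F(n-1)+F(n-2)
...F(26)=121393, F(27)=196418, F(28)=317811


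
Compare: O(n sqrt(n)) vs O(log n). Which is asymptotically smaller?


logarithmic grows slower than n^1.5
O(log n) is asymptotically smaller; O(n sqrt(n)) grows faster


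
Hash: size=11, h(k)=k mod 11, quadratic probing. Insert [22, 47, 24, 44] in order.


Insertions: 22->slot 0; 47->slot 3; 24->slot 2; 44->slot 1
Table: [22, 44, 24, 47, None, None, None, None, None, None, None]


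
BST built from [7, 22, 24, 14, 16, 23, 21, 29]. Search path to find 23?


BST root = 7
Search for 23: compare at each node
Path: [7, 22, 24, 23]


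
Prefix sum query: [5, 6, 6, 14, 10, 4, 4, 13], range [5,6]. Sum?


Prefix sums: [0, 5, 11, 17, 31, 41, 45, 49, 62]
Sum[5..6] = prefix[7] - prefix[5] = 49 - 41 = 8


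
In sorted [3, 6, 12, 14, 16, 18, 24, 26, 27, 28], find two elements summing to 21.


Two pointers: lo=0, hi=9
Found pair: (3, 18) summing to 21


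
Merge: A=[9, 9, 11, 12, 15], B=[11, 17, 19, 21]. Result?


Compare heads, take smaller each step.
Merged: [9, 9, 11, 11, 12, 15, 17, 19, 21]


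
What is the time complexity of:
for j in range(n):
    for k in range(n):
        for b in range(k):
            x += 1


Per nesting level: O(n) * O(n) * O(n) [triangular over k] = O(n^3)
Complexity: O(n^3)


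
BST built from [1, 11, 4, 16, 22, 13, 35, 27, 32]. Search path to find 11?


BST root = 1
Search for 11: compare at each node
Path: [1, 11]


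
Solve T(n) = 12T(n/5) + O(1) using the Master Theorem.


a=12, b=5, c=0. log_5(12)=1.544 > c=0. Case 1: O(n^log_b(a)) = O(n^1.544)
Complexity: O(n^1.544)


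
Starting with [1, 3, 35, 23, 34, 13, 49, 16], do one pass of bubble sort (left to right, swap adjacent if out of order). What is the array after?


After one pass: [1, 3, 23, 34, 13, 35, 16, 49]


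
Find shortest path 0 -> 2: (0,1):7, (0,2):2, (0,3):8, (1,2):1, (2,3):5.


Dijkstra from 0:
Distances: {0: 0, 1: 3, 2: 2, 3: 7}
Shortest distance to 2 = 2, path = [0, 2]


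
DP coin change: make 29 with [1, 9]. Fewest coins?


dp[0]=0; dp[i]=1+min(dp[i-c] for c in coins)
...dp[24]=8, dp[25]=9, dp[26]=10, dp[27]=3, dp[28]=4, dp[29]=5
Minimum coins for 29 = 5


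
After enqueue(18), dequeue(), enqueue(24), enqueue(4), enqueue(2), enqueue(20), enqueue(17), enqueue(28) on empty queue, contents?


enqueue(18) -> [18]
dequeue() returns 18 -> []
enqueue(24) -> [24]
enqueue(4) -> [24, 4]
enqueue(2) -> [24, 4, 2]
enqueue(20) -> [24, 4, 2, 20]
enqueue(17) -> [24, 4, 2, 20, 17]
enqueue(28) -> [24, 4, 2, 20, 17, 28]
Final queue (front to back): [24, 4, 2, 20, 17, 28]


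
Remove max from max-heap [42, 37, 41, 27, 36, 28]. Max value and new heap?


Max = 42
Replace root with last, heapify down
Resulting heap: [41, 37, 28, 27, 36]


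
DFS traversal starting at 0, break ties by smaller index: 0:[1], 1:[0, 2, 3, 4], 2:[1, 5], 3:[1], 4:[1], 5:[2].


DFS stack-based: start with [0]
Visit order: [0, 1, 2, 5, 3, 4]


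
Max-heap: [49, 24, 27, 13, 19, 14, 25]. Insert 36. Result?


Append 36: [49, 24, 27, 13, 19, 14, 25, 36]
Bubble up: swap idx 7(36) with idx 3(13); swap idx 3(36) with idx 1(24)
Result: [49, 36, 27, 24, 19, 14, 25, 13]


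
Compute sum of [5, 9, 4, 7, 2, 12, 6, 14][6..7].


Prefix sums: [0, 5, 14, 18, 25, 27, 39, 45, 59]
Sum[6..7] = prefix[8] - prefix[6] = 59 - 39 = 20


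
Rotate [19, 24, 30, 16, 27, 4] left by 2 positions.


Left rotate by 2: [30, 16, 27, 4, 19, 24]


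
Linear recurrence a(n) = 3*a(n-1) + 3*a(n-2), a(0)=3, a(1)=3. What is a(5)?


Build bottom-up:
...a(3)=63, a(4)=243, a(5)=3*243+3*63=918


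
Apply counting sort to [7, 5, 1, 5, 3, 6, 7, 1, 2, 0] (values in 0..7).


Count array: [1, 2, 1, 1, 0, 2, 1, 2]
Reconstruct: [0, 1, 1, 2, 3, 5, 5, 6, 7, 7]


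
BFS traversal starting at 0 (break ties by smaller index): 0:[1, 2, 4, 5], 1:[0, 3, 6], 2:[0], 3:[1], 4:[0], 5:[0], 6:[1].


BFS queue: start with [0]
Visit order: [0, 1, 2, 4, 5, 3, 6]


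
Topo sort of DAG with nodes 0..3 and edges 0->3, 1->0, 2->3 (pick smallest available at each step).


Kahn's algorithm, process smallest node first
Order: [1, 0, 2, 3]
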